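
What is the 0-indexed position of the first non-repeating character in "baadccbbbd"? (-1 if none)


Input: baadccbbbd
Character frequencies:
  'a': 2
  'b': 4
  'c': 2
  'd': 2
Scanning left to right for freq == 1:
  Position 0 ('b'): freq=4, skip
  Position 1 ('a'): freq=2, skip
  Position 2 ('a'): freq=2, skip
  Position 3 ('d'): freq=2, skip
  Position 4 ('c'): freq=2, skip
  Position 5 ('c'): freq=2, skip
  Position 6 ('b'): freq=4, skip
  Position 7 ('b'): freq=4, skip
  Position 8 ('b'): freq=4, skip
  Position 9 ('d'): freq=2, skip
  No unique character found => answer = -1

-1


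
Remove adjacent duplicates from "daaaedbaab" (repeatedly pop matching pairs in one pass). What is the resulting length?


Input: daaaedbaab
Stack-based adjacent duplicate removal:
  Read 'd': push. Stack: d
  Read 'a': push. Stack: da
  Read 'a': matches stack top 'a' => pop. Stack: d
  Read 'a': push. Stack: da
  Read 'e': push. Stack: dae
  Read 'd': push. Stack: daed
  Read 'b': push. Stack: daedb
  Read 'a': push. Stack: daedba
  Read 'a': matches stack top 'a' => pop. Stack: daedb
  Read 'b': matches stack top 'b' => pop. Stack: daed
Final stack: "daed" (length 4)

4


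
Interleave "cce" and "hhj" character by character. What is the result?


Interleaving "cce" and "hhj":
  Position 0: 'c' from first, 'h' from second => "ch"
  Position 1: 'c' from first, 'h' from second => "ch"
  Position 2: 'e' from first, 'j' from second => "ej"
Result: chchej

chchej


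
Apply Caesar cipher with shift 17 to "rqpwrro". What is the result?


Caesar cipher: shift "rqpwrro" by 17
  'r' (pos 17) + 17 = pos 8 = 'i'
  'q' (pos 16) + 17 = pos 7 = 'h'
  'p' (pos 15) + 17 = pos 6 = 'g'
  'w' (pos 22) + 17 = pos 13 = 'n'
  'r' (pos 17) + 17 = pos 8 = 'i'
  'r' (pos 17) + 17 = pos 8 = 'i'
  'o' (pos 14) + 17 = pos 5 = 'f'
Result: ihgniif

ihgniif


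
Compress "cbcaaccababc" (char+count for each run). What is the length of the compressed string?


Input: cbcaaccababc
Runs:
  'c' x 1 => "c1"
  'b' x 1 => "b1"
  'c' x 1 => "c1"
  'a' x 2 => "a2"
  'c' x 2 => "c2"
  'a' x 1 => "a1"
  'b' x 1 => "b1"
  'a' x 1 => "a1"
  'b' x 1 => "b1"
  'c' x 1 => "c1"
Compressed: "c1b1c1a2c2a1b1a1b1c1"
Compressed length: 20

20


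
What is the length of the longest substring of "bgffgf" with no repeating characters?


Input: "bgffgf"
Sliding window (track last position of each char):
  Position 0 ('b'): window [0,0] length 1 -- new best
  Position 1 ('g'): window [0,1] length 2 -- new best
  Position 2 ('f'): window [0,2] length 3 -- new best
  Position 3 ('f'): repeat (last at 2), move window start to 3
  Position 3 ('f'): window [3,3] length 1
  Position 4 ('g'): window [3,4] length 2
  Position 5 ('f'): repeat (last at 3), move window start to 4
  Position 5 ('f'): window [4,5] length 2
Longest substring with no repeats: "bgf" with length 3

3


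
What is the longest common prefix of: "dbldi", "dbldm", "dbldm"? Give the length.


Words: dbldi, dbldm, dbldm
  Position 0: all 'd' => match
  Position 1: all 'b' => match
  Position 2: all 'l' => match
  Position 3: all 'd' => match
  Position 4: ('i', 'm', 'm') => mismatch, stop
LCP = "dbld" (length 4)

4


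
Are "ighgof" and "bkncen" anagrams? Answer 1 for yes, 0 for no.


Strings: "ighgof", "bkncen"
Sorted first:  fgghio
Sorted second: bceknn
Differ at position 0: 'f' vs 'b' => not anagrams

0


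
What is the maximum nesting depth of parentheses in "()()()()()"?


Input: "()()()()()"
Tracking depth:
  Position 0 '(': depth becomes 1
  Position 1 ')': depth becomes 0
  Position 2 '(': depth becomes 1
  Position 3 ')': depth becomes 0
  Position 4 '(': depth becomes 1
  Position 5 ')': depth becomes 0
  Position 6 '(': depth becomes 1
  Position 7 ')': depth becomes 0
  Position 8 '(': depth becomes 1
  Position 9 ')': depth becomes 0
Maximum depth reached: 1

1


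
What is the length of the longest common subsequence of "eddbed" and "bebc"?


LCS of "eddbed" and "bebc"
DP table:
           b    e    b    c
      0    0    0    0    0
  e   0    0    1    1    1
  d   0    0    1    1    1
  d   0    0    1    1    1
  b   0    1    1    2    2
  e   0    1    2    2    2
  d   0    1    2    2    2
LCS length = dp[6][4] = 2

2


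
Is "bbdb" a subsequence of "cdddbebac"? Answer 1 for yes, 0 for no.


Check if "bbdb" is a subsequence of "cdddbebac"
Greedy scan:
  Position 0 ('c'): no match needed
  Position 1 ('d'): no match needed
  Position 2 ('d'): no match needed
  Position 3 ('d'): no match needed
  Position 4 ('b'): matches sub[0] = 'b'
  Position 5 ('e'): no match needed
  Position 6 ('b'): matches sub[1] = 'b'
  Position 7 ('a'): no match needed
  Position 8 ('c'): no match needed
Only matched 2/4 characters => not a subsequence

0


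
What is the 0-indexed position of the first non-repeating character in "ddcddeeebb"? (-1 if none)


Input: ddcddeeebb
Character frequencies:
  'b': 2
  'c': 1
  'd': 4
  'e': 3
Scanning left to right for freq == 1:
  Position 0 ('d'): freq=4, skip
  Position 1 ('d'): freq=4, skip
  Position 2 ('c'): unique! => answer = 2

2


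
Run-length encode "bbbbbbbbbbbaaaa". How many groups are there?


Input: bbbbbbbbbbbaaaa
Scanning for consecutive runs:
  Group 1: 'b' x 11 (positions 0-10)
  Group 2: 'a' x 4 (positions 11-14)
Total groups: 2

2


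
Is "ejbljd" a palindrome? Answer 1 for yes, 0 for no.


Input: ejbljd
Reversed: djlbje
  Compare pos 0 ('e') with pos 5 ('d'): MISMATCH
  Compare pos 1 ('j') with pos 4 ('j'): match
  Compare pos 2 ('b') with pos 3 ('l'): MISMATCH
Result: not a palindrome

0


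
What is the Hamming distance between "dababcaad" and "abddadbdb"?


Comparing "dababcaad" and "abddadbdb" position by position:
  Position 0: 'd' vs 'a' => differ
  Position 1: 'a' vs 'b' => differ
  Position 2: 'b' vs 'd' => differ
  Position 3: 'a' vs 'd' => differ
  Position 4: 'b' vs 'a' => differ
  Position 5: 'c' vs 'd' => differ
  Position 6: 'a' vs 'b' => differ
  Position 7: 'a' vs 'd' => differ
  Position 8: 'd' vs 'b' => differ
Total differences (Hamming distance): 9

9


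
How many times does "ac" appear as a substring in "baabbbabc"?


Searching for "ac" in "baabbbabc"
Scanning each position:
  Position 0: "ba" => no
  Position 1: "aa" => no
  Position 2: "ab" => no
  Position 3: "bb" => no
  Position 4: "bb" => no
  Position 5: "ba" => no
  Position 6: "ab" => no
  Position 7: "bc" => no
Total occurrences: 0

0


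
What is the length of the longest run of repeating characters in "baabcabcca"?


Input: "baabcabcca"
Scanning for longest run:
  Position 1 ('a'): new char, reset run to 1
  Position 2 ('a'): continues run of 'a', length=2
  Position 3 ('b'): new char, reset run to 1
  Position 4 ('c'): new char, reset run to 1
  Position 5 ('a'): new char, reset run to 1
  Position 6 ('b'): new char, reset run to 1
  Position 7 ('c'): new char, reset run to 1
  Position 8 ('c'): continues run of 'c', length=2
  Position 9 ('a'): new char, reset run to 1
Longest run: 'a' with length 2

2


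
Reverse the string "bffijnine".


Input: bffijnine
Reading characters right to left:
  Position 8: 'e'
  Position 7: 'n'
  Position 6: 'i'
  Position 5: 'n'
  Position 4: 'j'
  Position 3: 'i'
  Position 2: 'f'
  Position 1: 'f'
  Position 0: 'b'
Reversed: eninjiffb

eninjiffb


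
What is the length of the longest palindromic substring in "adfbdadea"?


Input: "adfbdadea"
Checking substrings for palindromes:
  [4:7] "dad" (len 3) => palindrome
Longest palindromic substring: "dad" with length 3

3


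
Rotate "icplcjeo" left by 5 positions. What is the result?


Input: "icplcjeo", rotate left by 5
First 5 characters: "icplc"
Remaining characters: "jeo"
Concatenate remaining + first: "jeo" + "icplc" = "jeoicplc"

jeoicplc


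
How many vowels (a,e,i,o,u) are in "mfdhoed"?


Input: mfdhoed
Checking each character:
  'm' at position 0: consonant
  'f' at position 1: consonant
  'd' at position 2: consonant
  'h' at position 3: consonant
  'o' at position 4: vowel (running total: 1)
  'e' at position 5: vowel (running total: 2)
  'd' at position 6: consonant
Total vowels: 2

2


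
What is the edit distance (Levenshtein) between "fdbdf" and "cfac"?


Computing edit distance: "fdbdf" -> "cfac"
DP table:
           c    f    a    c
      0    1    2    3    4
  f   1    1    1    2    3
  d   2    2    2    2    3
  b   3    3    3    3    3
  d   4    4    4    4    4
  f   5    5    4    5    5
Edit distance = dp[5][4] = 5

5


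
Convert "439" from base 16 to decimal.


Input: "439" in base 16
Positional expansion:
  Digit '4' (value 4) x 16^2 = 1024
  Digit '3' (value 3) x 16^1 = 48
  Digit '9' (value 9) x 16^0 = 9
Sum = 1081

1081


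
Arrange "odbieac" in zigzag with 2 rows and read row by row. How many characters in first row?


Zigzag "odbieac" into 2 rows:
Placing characters:
  'o' => row 0
  'd' => row 1
  'b' => row 0
  'i' => row 1
  'e' => row 0
  'a' => row 1
  'c' => row 0
Rows:
  Row 0: "obec"
  Row 1: "dia"
First row length: 4

4


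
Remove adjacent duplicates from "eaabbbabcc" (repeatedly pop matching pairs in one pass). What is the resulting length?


Input: eaabbbabcc
Stack-based adjacent duplicate removal:
  Read 'e': push. Stack: e
  Read 'a': push. Stack: ea
  Read 'a': matches stack top 'a' => pop. Stack: e
  Read 'b': push. Stack: eb
  Read 'b': matches stack top 'b' => pop. Stack: e
  Read 'b': push. Stack: eb
  Read 'a': push. Stack: eba
  Read 'b': push. Stack: ebab
  Read 'c': push. Stack: ebabc
  Read 'c': matches stack top 'c' => pop. Stack: ebab
Final stack: "ebab" (length 4)

4


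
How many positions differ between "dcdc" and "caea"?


Comparing "dcdc" and "caea" position by position:
  Position 0: 'd' vs 'c' => DIFFER
  Position 1: 'c' vs 'a' => DIFFER
  Position 2: 'd' vs 'e' => DIFFER
  Position 3: 'c' vs 'a' => DIFFER
Positions that differ: 4

4


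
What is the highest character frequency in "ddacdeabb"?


Input: ddacdeabb
Character counts:
  'a': 2
  'b': 2
  'c': 1
  'd': 3
  'e': 1
Maximum frequency: 3

3


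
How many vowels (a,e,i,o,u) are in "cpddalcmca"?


Input: cpddalcmca
Checking each character:
  'c' at position 0: consonant
  'p' at position 1: consonant
  'd' at position 2: consonant
  'd' at position 3: consonant
  'a' at position 4: vowel (running total: 1)
  'l' at position 5: consonant
  'c' at position 6: consonant
  'm' at position 7: consonant
  'c' at position 8: consonant
  'a' at position 9: vowel (running total: 2)
Total vowels: 2

2


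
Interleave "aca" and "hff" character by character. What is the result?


Interleaving "aca" and "hff":
  Position 0: 'a' from first, 'h' from second => "ah"
  Position 1: 'c' from first, 'f' from second => "cf"
  Position 2: 'a' from first, 'f' from second => "af"
Result: ahcfaf

ahcfaf


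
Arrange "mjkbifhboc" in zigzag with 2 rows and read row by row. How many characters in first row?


Zigzag "mjkbifhboc" into 2 rows:
Placing characters:
  'm' => row 0
  'j' => row 1
  'k' => row 0
  'b' => row 1
  'i' => row 0
  'f' => row 1
  'h' => row 0
  'b' => row 1
  'o' => row 0
  'c' => row 1
Rows:
  Row 0: "mkiho"
  Row 1: "jbfbc"
First row length: 5

5


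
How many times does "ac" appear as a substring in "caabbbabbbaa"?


Searching for "ac" in "caabbbabbbaa"
Scanning each position:
  Position 0: "ca" => no
  Position 1: "aa" => no
  Position 2: "ab" => no
  Position 3: "bb" => no
  Position 4: "bb" => no
  Position 5: "ba" => no
  Position 6: "ab" => no
  Position 7: "bb" => no
  Position 8: "bb" => no
  Position 9: "ba" => no
  Position 10: "aa" => no
Total occurrences: 0

0


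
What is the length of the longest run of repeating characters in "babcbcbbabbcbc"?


Input: "babcbcbbabbcbc"
Scanning for longest run:
  Position 1 ('a'): new char, reset run to 1
  Position 2 ('b'): new char, reset run to 1
  Position 3 ('c'): new char, reset run to 1
  Position 4 ('b'): new char, reset run to 1
  Position 5 ('c'): new char, reset run to 1
  Position 6 ('b'): new char, reset run to 1
  Position 7 ('b'): continues run of 'b', length=2
  Position 8 ('a'): new char, reset run to 1
  Position 9 ('b'): new char, reset run to 1
  Position 10 ('b'): continues run of 'b', length=2
  Position 11 ('c'): new char, reset run to 1
  Position 12 ('b'): new char, reset run to 1
  Position 13 ('c'): new char, reset run to 1
Longest run: 'b' with length 2

2


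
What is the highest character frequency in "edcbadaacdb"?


Input: edcbadaacdb
Character counts:
  'a': 3
  'b': 2
  'c': 2
  'd': 3
  'e': 1
Maximum frequency: 3

3


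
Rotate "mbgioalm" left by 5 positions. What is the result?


Input: "mbgioalm", rotate left by 5
First 5 characters: "mbgio"
Remaining characters: "alm"
Concatenate remaining + first: "alm" + "mbgio" = "almmbgio"

almmbgio


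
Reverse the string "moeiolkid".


Input: moeiolkid
Reading characters right to left:
  Position 8: 'd'
  Position 7: 'i'
  Position 6: 'k'
  Position 5: 'l'
  Position 4: 'o'
  Position 3: 'i'
  Position 2: 'e'
  Position 1: 'o'
  Position 0: 'm'
Reversed: dikloieom

dikloieom


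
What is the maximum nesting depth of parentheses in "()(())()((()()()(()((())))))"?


Input: "()(())()((()()()(()((())))))"
Tracking depth:
  Position 0 '(': depth becomes 1
  Position 1 ')': depth becomes 0
  Position 2 '(': depth becomes 1
  Position 3 '(': depth becomes 2
  Position 4 ')': depth becomes 1
  Position 5 ')': depth becomes 0
  Position 6 '(': depth becomes 1
  Position 7 ')': depth becomes 0
  Position 8 '(': depth becomes 1
  Position 9 '(': depth becomes 2
  Position 10 '(': depth becomes 3
  Position 11 ')': depth becomes 2
  Position 12 '(': depth becomes 3
  Position 13 ')': depth becomes 2
  Position 14 '(': depth becomes 3
  Position 15 ')': depth becomes 2
  Position 16 '(': depth becomes 3
  Position 17 '(': depth becomes 4
  Position 18 ')': depth becomes 3
  Position 19 '(': depth becomes 4
  Position 20 '(': depth becomes 5
  Position 21 '(': depth becomes 6
  Position 22 ')': depth becomes 5
  Position 23 ')': depth becomes 4
  Position 24 ')': depth becomes 3
  Position 25 ')': depth becomes 2
  Position 26 ')': depth becomes 1
  Position 27 ')': depth becomes 0
Maximum depth reached: 6

6


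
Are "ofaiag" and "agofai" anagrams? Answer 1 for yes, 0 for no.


Strings: "ofaiag", "agofai"
Sorted first:  aafgio
Sorted second: aafgio
Sorted forms match => anagrams

1


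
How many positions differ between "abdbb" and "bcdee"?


Comparing "abdbb" and "bcdee" position by position:
  Position 0: 'a' vs 'b' => DIFFER
  Position 1: 'b' vs 'c' => DIFFER
  Position 2: 'd' vs 'd' => same
  Position 3: 'b' vs 'e' => DIFFER
  Position 4: 'b' vs 'e' => DIFFER
Positions that differ: 4

4


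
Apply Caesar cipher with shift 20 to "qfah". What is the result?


Caesar cipher: shift "qfah" by 20
  'q' (pos 16) + 20 = pos 10 = 'k'
  'f' (pos 5) + 20 = pos 25 = 'z'
  'a' (pos 0) + 20 = pos 20 = 'u'
  'h' (pos 7) + 20 = pos 1 = 'b'
Result: kzub

kzub


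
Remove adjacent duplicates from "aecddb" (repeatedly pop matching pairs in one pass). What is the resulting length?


Input: aecddb
Stack-based adjacent duplicate removal:
  Read 'a': push. Stack: a
  Read 'e': push. Stack: ae
  Read 'c': push. Stack: aec
  Read 'd': push. Stack: aecd
  Read 'd': matches stack top 'd' => pop. Stack: aec
  Read 'b': push. Stack: aecb
Final stack: "aecb" (length 4)

4


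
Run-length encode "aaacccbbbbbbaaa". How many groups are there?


Input: aaacccbbbbbbaaa
Scanning for consecutive runs:
  Group 1: 'a' x 3 (positions 0-2)
  Group 2: 'c' x 3 (positions 3-5)
  Group 3: 'b' x 6 (positions 6-11)
  Group 4: 'a' x 3 (positions 12-14)
Total groups: 4

4


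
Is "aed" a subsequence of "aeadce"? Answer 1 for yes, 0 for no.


Check if "aed" is a subsequence of "aeadce"
Greedy scan:
  Position 0 ('a'): matches sub[0] = 'a'
  Position 1 ('e'): matches sub[1] = 'e'
  Position 2 ('a'): no match needed
  Position 3 ('d'): matches sub[2] = 'd'
  Position 4 ('c'): no match needed
  Position 5 ('e'): no match needed
All 3 characters matched => is a subsequence

1


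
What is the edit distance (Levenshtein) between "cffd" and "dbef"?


Computing edit distance: "cffd" -> "dbef"
DP table:
           d    b    e    f
      0    1    2    3    4
  c   1    1    2    3    4
  f   2    2    2    3    3
  f   3    3    3    3    3
  d   4    3    4    4    4
Edit distance = dp[4][4] = 4

4


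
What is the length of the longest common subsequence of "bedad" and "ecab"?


LCS of "bedad" and "ecab"
DP table:
           e    c    a    b
      0    0    0    0    0
  b   0    0    0    0    1
  e   0    1    1    1    1
  d   0    1    1    1    1
  a   0    1    1    2    2
  d   0    1    1    2    2
LCS length = dp[5][4] = 2

2


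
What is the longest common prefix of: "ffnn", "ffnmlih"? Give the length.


Words: ffnn, ffnmlih
  Position 0: all 'f' => match
  Position 1: all 'f' => match
  Position 2: all 'n' => match
  Position 3: ('n', 'm') => mismatch, stop
LCP = "ffn" (length 3)

3


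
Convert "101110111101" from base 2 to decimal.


Input: "101110111101" in base 2
Positional expansion:
  Digit '1' (value 1) x 2^11 = 2048
  Digit '0' (value 0) x 2^10 = 0
  Digit '1' (value 1) x 2^9 = 512
  Digit '1' (value 1) x 2^8 = 256
  Digit '1' (value 1) x 2^7 = 128
  Digit '0' (value 0) x 2^6 = 0
  Digit '1' (value 1) x 2^5 = 32
  Digit '1' (value 1) x 2^4 = 16
  Digit '1' (value 1) x 2^3 = 8
  Digit '1' (value 1) x 2^2 = 4
  Digit '0' (value 0) x 2^1 = 0
  Digit '1' (value 1) x 2^0 = 1
Sum = 3005

3005


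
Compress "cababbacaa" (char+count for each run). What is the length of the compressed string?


Input: cababbacaa
Runs:
  'c' x 1 => "c1"
  'a' x 1 => "a1"
  'b' x 1 => "b1"
  'a' x 1 => "a1"
  'b' x 2 => "b2"
  'a' x 1 => "a1"
  'c' x 1 => "c1"
  'a' x 2 => "a2"
Compressed: "c1a1b1a1b2a1c1a2"
Compressed length: 16

16


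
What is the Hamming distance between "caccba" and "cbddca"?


Comparing "caccba" and "cbddca" position by position:
  Position 0: 'c' vs 'c' => same
  Position 1: 'a' vs 'b' => differ
  Position 2: 'c' vs 'd' => differ
  Position 3: 'c' vs 'd' => differ
  Position 4: 'b' vs 'c' => differ
  Position 5: 'a' vs 'a' => same
Total differences (Hamming distance): 4

4


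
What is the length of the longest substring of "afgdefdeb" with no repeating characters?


Input: "afgdefdeb"
Sliding window (track last position of each char):
  Position 0 ('a'): window [0,0] length 1 -- new best
  Position 1 ('f'): window [0,1] length 2 -- new best
  Position 2 ('g'): window [0,2] length 3 -- new best
  Position 3 ('d'): window [0,3] length 4 -- new best
  Position 4 ('e'): window [0,4] length 5 -- new best
  Position 5 ('f'): repeat (last at 1), move window start to 2
  Position 5 ('f'): window [2,5] length 4
  Position 6 ('d'): repeat (last at 3), move window start to 4
  Position 6 ('d'): window [4,6] length 3
  Position 7 ('e'): repeat (last at 4), move window start to 5
  Position 7 ('e'): window [5,7] length 3
  Position 8 ('b'): window [5,8] length 4
Longest substring with no repeats: "afgde" with length 5

5


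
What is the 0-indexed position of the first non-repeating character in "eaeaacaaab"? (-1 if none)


Input: eaeaacaaab
Character frequencies:
  'a': 6
  'b': 1
  'c': 1
  'e': 2
Scanning left to right for freq == 1:
  Position 0 ('e'): freq=2, skip
  Position 1 ('a'): freq=6, skip
  Position 2 ('e'): freq=2, skip
  Position 3 ('a'): freq=6, skip
  Position 4 ('a'): freq=6, skip
  Position 5 ('c'): unique! => answer = 5

5


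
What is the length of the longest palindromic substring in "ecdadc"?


Input: "ecdadc"
Checking substrings for palindromes:
  [1:6] "cdadc" (len 5) => palindrome
  [2:5] "dad" (len 3) => palindrome
Longest palindromic substring: "cdadc" with length 5

5


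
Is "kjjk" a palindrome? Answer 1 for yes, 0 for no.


Input: kjjk
Reversed: kjjk
  Compare pos 0 ('k') with pos 3 ('k'): match
  Compare pos 1 ('j') with pos 2 ('j'): match
Result: palindrome

1


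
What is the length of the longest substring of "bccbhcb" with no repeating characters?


Input: "bccbhcb"
Sliding window (track last position of each char):
  Position 0 ('b'): window [0,0] length 1 -- new best
  Position 1 ('c'): window [0,1] length 2 -- new best
  Position 2 ('c'): repeat (last at 1), move window start to 2
  Position 2 ('c'): window [2,2] length 1
  Position 3 ('b'): window [2,3] length 2
  Position 4 ('h'): window [2,4] length 3 -- new best
  Position 5 ('c'): repeat (last at 2), move window start to 3
  Position 5 ('c'): window [3,5] length 3
  Position 6 ('b'): repeat (last at 3), move window start to 4
  Position 6 ('b'): window [4,6] length 3
Longest substring with no repeats: "cbh" with length 3

3


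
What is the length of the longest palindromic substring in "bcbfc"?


Input: "bcbfc"
Checking substrings for palindromes:
  [0:3] "bcb" (len 3) => palindrome
Longest palindromic substring: "bcb" with length 3

3


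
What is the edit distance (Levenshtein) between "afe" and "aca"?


Computing edit distance: "afe" -> "aca"
DP table:
           a    c    a
      0    1    2    3
  a   1    0    1    2
  f   2    1    1    2
  e   3    2    2    2
Edit distance = dp[3][3] = 2

2


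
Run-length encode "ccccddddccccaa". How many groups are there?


Input: ccccddddccccaa
Scanning for consecutive runs:
  Group 1: 'c' x 4 (positions 0-3)
  Group 2: 'd' x 4 (positions 4-7)
  Group 3: 'c' x 4 (positions 8-11)
  Group 4: 'a' x 2 (positions 12-13)
Total groups: 4

4


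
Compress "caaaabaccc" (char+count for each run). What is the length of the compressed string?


Input: caaaabaccc
Runs:
  'c' x 1 => "c1"
  'a' x 4 => "a4"
  'b' x 1 => "b1"
  'a' x 1 => "a1"
  'c' x 3 => "c3"
Compressed: "c1a4b1a1c3"
Compressed length: 10

10


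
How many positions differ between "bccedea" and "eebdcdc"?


Comparing "bccedea" and "eebdcdc" position by position:
  Position 0: 'b' vs 'e' => DIFFER
  Position 1: 'c' vs 'e' => DIFFER
  Position 2: 'c' vs 'b' => DIFFER
  Position 3: 'e' vs 'd' => DIFFER
  Position 4: 'd' vs 'c' => DIFFER
  Position 5: 'e' vs 'd' => DIFFER
  Position 6: 'a' vs 'c' => DIFFER
Positions that differ: 7

7


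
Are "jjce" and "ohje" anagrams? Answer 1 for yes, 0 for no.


Strings: "jjce", "ohje"
Sorted first:  cejj
Sorted second: ehjo
Differ at position 0: 'c' vs 'e' => not anagrams

0


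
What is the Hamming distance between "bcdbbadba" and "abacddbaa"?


Comparing "bcdbbadba" and "abacddbaa" position by position:
  Position 0: 'b' vs 'a' => differ
  Position 1: 'c' vs 'b' => differ
  Position 2: 'd' vs 'a' => differ
  Position 3: 'b' vs 'c' => differ
  Position 4: 'b' vs 'd' => differ
  Position 5: 'a' vs 'd' => differ
  Position 6: 'd' vs 'b' => differ
  Position 7: 'b' vs 'a' => differ
  Position 8: 'a' vs 'a' => same
Total differences (Hamming distance): 8

8


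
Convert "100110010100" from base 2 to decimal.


Input: "100110010100" in base 2
Positional expansion:
  Digit '1' (value 1) x 2^11 = 2048
  Digit '0' (value 0) x 2^10 = 0
  Digit '0' (value 0) x 2^9 = 0
  Digit '1' (value 1) x 2^8 = 256
  Digit '1' (value 1) x 2^7 = 128
  Digit '0' (value 0) x 2^6 = 0
  Digit '0' (value 0) x 2^5 = 0
  Digit '1' (value 1) x 2^4 = 16
  Digit '0' (value 0) x 2^3 = 0
  Digit '1' (value 1) x 2^2 = 4
  Digit '0' (value 0) x 2^1 = 0
  Digit '0' (value 0) x 2^0 = 0
Sum = 2452

2452


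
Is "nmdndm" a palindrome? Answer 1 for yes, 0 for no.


Input: nmdndm
Reversed: mdndmn
  Compare pos 0 ('n') with pos 5 ('m'): MISMATCH
  Compare pos 1 ('m') with pos 4 ('d'): MISMATCH
  Compare pos 2 ('d') with pos 3 ('n'): MISMATCH
Result: not a palindrome

0


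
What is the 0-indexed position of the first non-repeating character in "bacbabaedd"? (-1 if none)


Input: bacbabaedd
Character frequencies:
  'a': 3
  'b': 3
  'c': 1
  'd': 2
  'e': 1
Scanning left to right for freq == 1:
  Position 0 ('b'): freq=3, skip
  Position 1 ('a'): freq=3, skip
  Position 2 ('c'): unique! => answer = 2

2


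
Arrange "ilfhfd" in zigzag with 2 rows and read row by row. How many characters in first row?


Zigzag "ilfhfd" into 2 rows:
Placing characters:
  'i' => row 0
  'l' => row 1
  'f' => row 0
  'h' => row 1
  'f' => row 0
  'd' => row 1
Rows:
  Row 0: "iff"
  Row 1: "lhd"
First row length: 3

3


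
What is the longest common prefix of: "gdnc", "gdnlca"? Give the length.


Words: gdnc, gdnlca
  Position 0: all 'g' => match
  Position 1: all 'd' => match
  Position 2: all 'n' => match
  Position 3: ('c', 'l') => mismatch, stop
LCP = "gdn" (length 3)

3


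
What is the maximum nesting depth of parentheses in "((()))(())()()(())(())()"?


Input: "((()))(())()()(())(())()"
Tracking depth:
  Position 0 '(': depth becomes 1
  Position 1 '(': depth becomes 2
  Position 2 '(': depth becomes 3
  Position 3 ')': depth becomes 2
  Position 4 ')': depth becomes 1
  Position 5 ')': depth becomes 0
  Position 6 '(': depth becomes 1
  Position 7 '(': depth becomes 2
  Position 8 ')': depth becomes 1
  Position 9 ')': depth becomes 0
  Position 10 '(': depth becomes 1
  Position 11 ')': depth becomes 0
  Position 12 '(': depth becomes 1
  Position 13 ')': depth becomes 0
  Position 14 '(': depth becomes 1
  Position 15 '(': depth becomes 2
  Position 16 ')': depth becomes 1
  Position 17 ')': depth becomes 0
  Position 18 '(': depth becomes 1
  Position 19 '(': depth becomes 2
  Position 20 ')': depth becomes 1
  Position 21 ')': depth becomes 0
  Position 22 '(': depth becomes 1
  Position 23 ')': depth becomes 0
Maximum depth reached: 3

3


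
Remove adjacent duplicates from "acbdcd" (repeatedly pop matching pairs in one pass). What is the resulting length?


Input: acbdcd
Stack-based adjacent duplicate removal:
  Read 'a': push. Stack: a
  Read 'c': push. Stack: ac
  Read 'b': push. Stack: acb
  Read 'd': push. Stack: acbd
  Read 'c': push. Stack: acbdc
  Read 'd': push. Stack: acbdcd
Final stack: "acbdcd" (length 6)

6


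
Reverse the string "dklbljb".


Input: dklbljb
Reading characters right to left:
  Position 6: 'b'
  Position 5: 'j'
  Position 4: 'l'
  Position 3: 'b'
  Position 2: 'l'
  Position 1: 'k'
  Position 0: 'd'
Reversed: bjlblkd

bjlblkd


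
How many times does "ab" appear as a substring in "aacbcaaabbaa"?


Searching for "ab" in "aacbcaaabbaa"
Scanning each position:
  Position 0: "aa" => no
  Position 1: "ac" => no
  Position 2: "cb" => no
  Position 3: "bc" => no
  Position 4: "ca" => no
  Position 5: "aa" => no
  Position 6: "aa" => no
  Position 7: "ab" => MATCH
  Position 8: "bb" => no
  Position 9: "ba" => no
  Position 10: "aa" => no
Total occurrences: 1

1


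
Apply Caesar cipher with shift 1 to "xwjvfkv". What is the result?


Caesar cipher: shift "xwjvfkv" by 1
  'x' (pos 23) + 1 = pos 24 = 'y'
  'w' (pos 22) + 1 = pos 23 = 'x'
  'j' (pos 9) + 1 = pos 10 = 'k'
  'v' (pos 21) + 1 = pos 22 = 'w'
  'f' (pos 5) + 1 = pos 6 = 'g'
  'k' (pos 10) + 1 = pos 11 = 'l'
  'v' (pos 21) + 1 = pos 22 = 'w'
Result: yxkwglw

yxkwglw


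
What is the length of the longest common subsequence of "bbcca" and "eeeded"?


LCS of "bbcca" and "eeeded"
DP table:
           e    e    e    d    e    d
      0    0    0    0    0    0    0
  b   0    0    0    0    0    0    0
  b   0    0    0    0    0    0    0
  c   0    0    0    0    0    0    0
  c   0    0    0    0    0    0    0
  a   0    0    0    0    0    0    0
LCS length = dp[5][6] = 0

0


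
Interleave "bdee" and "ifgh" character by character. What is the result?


Interleaving "bdee" and "ifgh":
  Position 0: 'b' from first, 'i' from second => "bi"
  Position 1: 'd' from first, 'f' from second => "df"
  Position 2: 'e' from first, 'g' from second => "eg"
  Position 3: 'e' from first, 'h' from second => "eh"
Result: bidfegeh

bidfegeh


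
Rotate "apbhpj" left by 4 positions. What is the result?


Input: "apbhpj", rotate left by 4
First 4 characters: "apbh"
Remaining characters: "pj"
Concatenate remaining + first: "pj" + "apbh" = "pjapbh"

pjapbh


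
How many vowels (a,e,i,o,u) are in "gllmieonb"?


Input: gllmieonb
Checking each character:
  'g' at position 0: consonant
  'l' at position 1: consonant
  'l' at position 2: consonant
  'm' at position 3: consonant
  'i' at position 4: vowel (running total: 1)
  'e' at position 5: vowel (running total: 2)
  'o' at position 6: vowel (running total: 3)
  'n' at position 7: consonant
  'b' at position 8: consonant
Total vowels: 3

3


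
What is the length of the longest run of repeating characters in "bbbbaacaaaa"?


Input: "bbbbaacaaaa"
Scanning for longest run:
  Position 1 ('b'): continues run of 'b', length=2
  Position 2 ('b'): continues run of 'b', length=3
  Position 3 ('b'): continues run of 'b', length=4
  Position 4 ('a'): new char, reset run to 1
  Position 5 ('a'): continues run of 'a', length=2
  Position 6 ('c'): new char, reset run to 1
  Position 7 ('a'): new char, reset run to 1
  Position 8 ('a'): continues run of 'a', length=2
  Position 9 ('a'): continues run of 'a', length=3
  Position 10 ('a'): continues run of 'a', length=4
Longest run: 'b' with length 4

4


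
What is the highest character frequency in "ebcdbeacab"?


Input: ebcdbeacab
Character counts:
  'a': 2
  'b': 3
  'c': 2
  'd': 1
  'e': 2
Maximum frequency: 3

3


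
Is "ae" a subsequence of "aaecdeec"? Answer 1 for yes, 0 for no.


Check if "ae" is a subsequence of "aaecdeec"
Greedy scan:
  Position 0 ('a'): matches sub[0] = 'a'
  Position 1 ('a'): no match needed
  Position 2 ('e'): matches sub[1] = 'e'
  Position 3 ('c'): no match needed
  Position 4 ('d'): no match needed
  Position 5 ('e'): no match needed
  Position 6 ('e'): no match needed
  Position 7 ('c'): no match needed
All 2 characters matched => is a subsequence

1


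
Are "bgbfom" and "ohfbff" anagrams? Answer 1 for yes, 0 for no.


Strings: "bgbfom", "ohfbff"
Sorted first:  bbfgmo
Sorted second: bfffho
Differ at position 1: 'b' vs 'f' => not anagrams

0


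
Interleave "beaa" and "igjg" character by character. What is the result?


Interleaving "beaa" and "igjg":
  Position 0: 'b' from first, 'i' from second => "bi"
  Position 1: 'e' from first, 'g' from second => "eg"
  Position 2: 'a' from first, 'j' from second => "aj"
  Position 3: 'a' from first, 'g' from second => "ag"
Result: biegajag

biegajag


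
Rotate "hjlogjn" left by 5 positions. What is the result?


Input: "hjlogjn", rotate left by 5
First 5 characters: "hjlog"
Remaining characters: "jn"
Concatenate remaining + first: "jn" + "hjlog" = "jnhjlog"

jnhjlog


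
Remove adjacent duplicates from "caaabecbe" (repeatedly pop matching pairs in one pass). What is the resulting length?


Input: caaabecbe
Stack-based adjacent duplicate removal:
  Read 'c': push. Stack: c
  Read 'a': push. Stack: ca
  Read 'a': matches stack top 'a' => pop. Stack: c
  Read 'a': push. Stack: ca
  Read 'b': push. Stack: cab
  Read 'e': push. Stack: cabe
  Read 'c': push. Stack: cabec
  Read 'b': push. Stack: cabecb
  Read 'e': push. Stack: cabecbe
Final stack: "cabecbe" (length 7)

7


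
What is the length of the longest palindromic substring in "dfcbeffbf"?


Input: "dfcbeffbf"
Checking substrings for palindromes:
  [6:9] "fbf" (len 3) => palindrome
  [5:7] "ff" (len 2) => palindrome
Longest palindromic substring: "fbf" with length 3

3


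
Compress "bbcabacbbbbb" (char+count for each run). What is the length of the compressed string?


Input: bbcabacbbbbb
Runs:
  'b' x 2 => "b2"
  'c' x 1 => "c1"
  'a' x 1 => "a1"
  'b' x 1 => "b1"
  'a' x 1 => "a1"
  'c' x 1 => "c1"
  'b' x 5 => "b5"
Compressed: "b2c1a1b1a1c1b5"
Compressed length: 14

14


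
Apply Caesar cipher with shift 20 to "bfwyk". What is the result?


Caesar cipher: shift "bfwyk" by 20
  'b' (pos 1) + 20 = pos 21 = 'v'
  'f' (pos 5) + 20 = pos 25 = 'z'
  'w' (pos 22) + 20 = pos 16 = 'q'
  'y' (pos 24) + 20 = pos 18 = 's'
  'k' (pos 10) + 20 = pos 4 = 'e'
Result: vzqse

vzqse


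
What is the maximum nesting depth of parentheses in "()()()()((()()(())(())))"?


Input: "()()()()((()()(())(())))"
Tracking depth:
  Position 0 '(': depth becomes 1
  Position 1 ')': depth becomes 0
  Position 2 '(': depth becomes 1
  Position 3 ')': depth becomes 0
  Position 4 '(': depth becomes 1
  Position 5 ')': depth becomes 0
  Position 6 '(': depth becomes 1
  Position 7 ')': depth becomes 0
  Position 8 '(': depth becomes 1
  Position 9 '(': depth becomes 2
  Position 10 '(': depth becomes 3
  Position 11 ')': depth becomes 2
  Position 12 '(': depth becomes 3
  Position 13 ')': depth becomes 2
  Position 14 '(': depth becomes 3
  Position 15 '(': depth becomes 4
  Position 16 ')': depth becomes 3
  Position 17 ')': depth becomes 2
  Position 18 '(': depth becomes 3
  Position 19 '(': depth becomes 4
  Position 20 ')': depth becomes 3
  Position 21 ')': depth becomes 2
  Position 22 ')': depth becomes 1
  Position 23 ')': depth becomes 0
Maximum depth reached: 4

4


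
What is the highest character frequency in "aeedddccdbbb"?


Input: aeedddccdbbb
Character counts:
  'a': 1
  'b': 3
  'c': 2
  'd': 4
  'e': 2
Maximum frequency: 4

4


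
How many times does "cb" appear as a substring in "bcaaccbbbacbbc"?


Searching for "cb" in "bcaaccbbbacbbc"
Scanning each position:
  Position 0: "bc" => no
  Position 1: "ca" => no
  Position 2: "aa" => no
  Position 3: "ac" => no
  Position 4: "cc" => no
  Position 5: "cb" => MATCH
  Position 6: "bb" => no
  Position 7: "bb" => no
  Position 8: "ba" => no
  Position 9: "ac" => no
  Position 10: "cb" => MATCH
  Position 11: "bb" => no
  Position 12: "bc" => no
Total occurrences: 2

2


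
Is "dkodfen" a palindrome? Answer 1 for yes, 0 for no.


Input: dkodfen
Reversed: nefdokd
  Compare pos 0 ('d') with pos 6 ('n'): MISMATCH
  Compare pos 1 ('k') with pos 5 ('e'): MISMATCH
  Compare pos 2 ('o') with pos 4 ('f'): MISMATCH
Result: not a palindrome

0


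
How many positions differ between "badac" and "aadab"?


Comparing "badac" and "aadab" position by position:
  Position 0: 'b' vs 'a' => DIFFER
  Position 1: 'a' vs 'a' => same
  Position 2: 'd' vs 'd' => same
  Position 3: 'a' vs 'a' => same
  Position 4: 'c' vs 'b' => DIFFER
Positions that differ: 2

2


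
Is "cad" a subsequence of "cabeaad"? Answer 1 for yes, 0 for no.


Check if "cad" is a subsequence of "cabeaad"
Greedy scan:
  Position 0 ('c'): matches sub[0] = 'c'
  Position 1 ('a'): matches sub[1] = 'a'
  Position 2 ('b'): no match needed
  Position 3 ('e'): no match needed
  Position 4 ('a'): no match needed
  Position 5 ('a'): no match needed
  Position 6 ('d'): matches sub[2] = 'd'
All 3 characters matched => is a subsequence

1


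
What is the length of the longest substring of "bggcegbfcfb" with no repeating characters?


Input: "bggcegbfcfb"
Sliding window (track last position of each char):
  Position 0 ('b'): window [0,0] length 1 -- new best
  Position 1 ('g'): window [0,1] length 2 -- new best
  Position 2 ('g'): repeat (last at 1), move window start to 2
  Position 2 ('g'): window [2,2] length 1
  Position 3 ('c'): window [2,3] length 2
  Position 4 ('e'): window [2,4] length 3 -- new best
  Position 5 ('g'): repeat (last at 2), move window start to 3
  Position 5 ('g'): window [3,5] length 3
  Position 6 ('b'): window [3,6] length 4 -- new best
  Position 7 ('f'): window [3,7] length 5 -- new best
  Position 8 ('c'): repeat (last at 3), move window start to 4
  Position 8 ('c'): window [4,8] length 5
  Position 9 ('f'): repeat (last at 7), move window start to 8
  Position 9 ('f'): window [8,9] length 2
  Position 10 ('b'): window [8,10] length 3
Longest substring with no repeats: "cegbf" with length 5

5


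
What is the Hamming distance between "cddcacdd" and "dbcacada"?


Comparing "cddcacdd" and "dbcacada" position by position:
  Position 0: 'c' vs 'd' => differ
  Position 1: 'd' vs 'b' => differ
  Position 2: 'd' vs 'c' => differ
  Position 3: 'c' vs 'a' => differ
  Position 4: 'a' vs 'c' => differ
  Position 5: 'c' vs 'a' => differ
  Position 6: 'd' vs 'd' => same
  Position 7: 'd' vs 'a' => differ
Total differences (Hamming distance): 7

7


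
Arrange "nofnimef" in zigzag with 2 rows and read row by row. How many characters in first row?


Zigzag "nofnimef" into 2 rows:
Placing characters:
  'n' => row 0
  'o' => row 1
  'f' => row 0
  'n' => row 1
  'i' => row 0
  'm' => row 1
  'e' => row 0
  'f' => row 1
Rows:
  Row 0: "nfie"
  Row 1: "onmf"
First row length: 4

4


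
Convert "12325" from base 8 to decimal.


Input: "12325" in base 8
Positional expansion:
  Digit '1' (value 1) x 8^4 = 4096
  Digit '2' (value 2) x 8^3 = 1024
  Digit '3' (value 3) x 8^2 = 192
  Digit '2' (value 2) x 8^1 = 16
  Digit '5' (value 5) x 8^0 = 5
Sum = 5333

5333


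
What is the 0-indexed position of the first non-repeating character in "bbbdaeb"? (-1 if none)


Input: bbbdaeb
Character frequencies:
  'a': 1
  'b': 4
  'd': 1
  'e': 1
Scanning left to right for freq == 1:
  Position 0 ('b'): freq=4, skip
  Position 1 ('b'): freq=4, skip
  Position 2 ('b'): freq=4, skip
  Position 3 ('d'): unique! => answer = 3

3


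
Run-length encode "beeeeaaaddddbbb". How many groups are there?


Input: beeeeaaaddddbbb
Scanning for consecutive runs:
  Group 1: 'b' x 1 (positions 0-0)
  Group 2: 'e' x 4 (positions 1-4)
  Group 3: 'a' x 3 (positions 5-7)
  Group 4: 'd' x 4 (positions 8-11)
  Group 5: 'b' x 3 (positions 12-14)
Total groups: 5

5


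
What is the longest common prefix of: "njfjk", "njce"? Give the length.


Words: njfjk, njce
  Position 0: all 'n' => match
  Position 1: all 'j' => match
  Position 2: ('f', 'c') => mismatch, stop
LCP = "nj" (length 2)

2


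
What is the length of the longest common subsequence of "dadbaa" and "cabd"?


LCS of "dadbaa" and "cabd"
DP table:
           c    a    b    d
      0    0    0    0    0
  d   0    0    0    0    1
  a   0    0    1    1    1
  d   0    0    1    1    2
  b   0    0    1    2    2
  a   0    0    1    2    2
  a   0    0    1    2    2
LCS length = dp[6][4] = 2

2


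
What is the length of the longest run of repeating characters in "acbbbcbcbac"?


Input: "acbbbcbcbac"
Scanning for longest run:
  Position 1 ('c'): new char, reset run to 1
  Position 2 ('b'): new char, reset run to 1
  Position 3 ('b'): continues run of 'b', length=2
  Position 4 ('b'): continues run of 'b', length=3
  Position 5 ('c'): new char, reset run to 1
  Position 6 ('b'): new char, reset run to 1
  Position 7 ('c'): new char, reset run to 1
  Position 8 ('b'): new char, reset run to 1
  Position 9 ('a'): new char, reset run to 1
  Position 10 ('c'): new char, reset run to 1
Longest run: 'b' with length 3

3


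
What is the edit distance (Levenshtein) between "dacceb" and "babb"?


Computing edit distance: "dacceb" -> "babb"
DP table:
           b    a    b    b
      0    1    2    3    4
  d   1    1    2    3    4
  a   2    2    1    2    3
  c   3    3    2    2    3
  c   4    4    3    3    3
  e   5    5    4    4    4
  b   6    5    5    4    4
Edit distance = dp[6][4] = 4

4


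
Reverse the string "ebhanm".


Input: ebhanm
Reading characters right to left:
  Position 5: 'm'
  Position 4: 'n'
  Position 3: 'a'
  Position 2: 'h'
  Position 1: 'b'
  Position 0: 'e'
Reversed: mnahbe

mnahbe


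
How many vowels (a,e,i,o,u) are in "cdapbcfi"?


Input: cdapbcfi
Checking each character:
  'c' at position 0: consonant
  'd' at position 1: consonant
  'a' at position 2: vowel (running total: 1)
  'p' at position 3: consonant
  'b' at position 4: consonant
  'c' at position 5: consonant
  'f' at position 6: consonant
  'i' at position 7: vowel (running total: 2)
Total vowels: 2

2


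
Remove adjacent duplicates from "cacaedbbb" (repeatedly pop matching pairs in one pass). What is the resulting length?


Input: cacaedbbb
Stack-based adjacent duplicate removal:
  Read 'c': push. Stack: c
  Read 'a': push. Stack: ca
  Read 'c': push. Stack: cac
  Read 'a': push. Stack: caca
  Read 'e': push. Stack: cacae
  Read 'd': push. Stack: cacaed
  Read 'b': push. Stack: cacaedb
  Read 'b': matches stack top 'b' => pop. Stack: cacaed
  Read 'b': push. Stack: cacaedb
Final stack: "cacaedb" (length 7)

7
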